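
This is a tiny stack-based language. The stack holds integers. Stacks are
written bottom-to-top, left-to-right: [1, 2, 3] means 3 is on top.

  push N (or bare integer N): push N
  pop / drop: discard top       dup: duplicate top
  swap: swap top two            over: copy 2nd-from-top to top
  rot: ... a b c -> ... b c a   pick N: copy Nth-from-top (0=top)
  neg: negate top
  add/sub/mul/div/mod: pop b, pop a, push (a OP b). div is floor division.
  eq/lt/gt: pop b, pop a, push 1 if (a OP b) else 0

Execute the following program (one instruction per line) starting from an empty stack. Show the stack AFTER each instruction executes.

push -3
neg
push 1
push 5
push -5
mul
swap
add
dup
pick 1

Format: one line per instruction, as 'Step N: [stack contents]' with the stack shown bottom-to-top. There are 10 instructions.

Step 1: [-3]
Step 2: [3]
Step 3: [3, 1]
Step 4: [3, 1, 5]
Step 5: [3, 1, 5, -5]
Step 6: [3, 1, -25]
Step 7: [3, -25, 1]
Step 8: [3, -24]
Step 9: [3, -24, -24]
Step 10: [3, -24, -24, -24]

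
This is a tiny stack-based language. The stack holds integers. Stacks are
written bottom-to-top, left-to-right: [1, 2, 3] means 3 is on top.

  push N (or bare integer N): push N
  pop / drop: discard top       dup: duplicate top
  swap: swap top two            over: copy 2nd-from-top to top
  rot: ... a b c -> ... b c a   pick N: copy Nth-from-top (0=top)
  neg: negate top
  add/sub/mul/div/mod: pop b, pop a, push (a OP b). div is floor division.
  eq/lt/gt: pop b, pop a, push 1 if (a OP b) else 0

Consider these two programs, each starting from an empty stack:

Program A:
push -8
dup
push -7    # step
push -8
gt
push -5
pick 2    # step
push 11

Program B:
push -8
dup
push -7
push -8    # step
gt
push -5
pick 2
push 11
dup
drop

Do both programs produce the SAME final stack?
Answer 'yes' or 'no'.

Answer: yes

Derivation:
Program A trace:
  After 'push -8': [-8]
  After 'dup': [-8, -8]
  After 'push -7': [-8, -8, -7]
  After 'push -8': [-8, -8, -7, -8]
  After 'gt': [-8, -8, 1]
  After 'push -5': [-8, -8, 1, -5]
  After 'pick 2': [-8, -8, 1, -5, -8]
  After 'push 11': [-8, -8, 1, -5, -8, 11]
Program A final stack: [-8, -8, 1, -5, -8, 11]

Program B trace:
  After 'push -8': [-8]
  After 'dup': [-8, -8]
  After 'push -7': [-8, -8, -7]
  After 'push -8': [-8, -8, -7, -8]
  After 'gt': [-8, -8, 1]
  After 'push -5': [-8, -8, 1, -5]
  After 'pick 2': [-8, -8, 1, -5, -8]
  After 'push 11': [-8, -8, 1, -5, -8, 11]
  After 'dup': [-8, -8, 1, -5, -8, 11, 11]
  After 'drop': [-8, -8, 1, -5, -8, 11]
Program B final stack: [-8, -8, 1, -5, -8, 11]
Same: yes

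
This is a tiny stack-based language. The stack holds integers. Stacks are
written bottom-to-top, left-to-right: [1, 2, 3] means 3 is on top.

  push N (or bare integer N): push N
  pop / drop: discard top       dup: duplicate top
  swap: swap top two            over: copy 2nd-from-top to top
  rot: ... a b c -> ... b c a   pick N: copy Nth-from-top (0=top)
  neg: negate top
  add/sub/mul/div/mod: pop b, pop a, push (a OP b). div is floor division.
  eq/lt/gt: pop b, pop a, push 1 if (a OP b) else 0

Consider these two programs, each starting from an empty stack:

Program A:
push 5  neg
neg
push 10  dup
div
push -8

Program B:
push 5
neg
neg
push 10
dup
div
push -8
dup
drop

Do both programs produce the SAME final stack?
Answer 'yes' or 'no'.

Answer: yes

Derivation:
Program A trace:
  After 'push 5': [5]
  After 'neg': [-5]
  After 'neg': [5]
  After 'push 10': [5, 10]
  After 'dup': [5, 10, 10]
  After 'div': [5, 1]
  After 'push -8': [5, 1, -8]
Program A final stack: [5, 1, -8]

Program B trace:
  After 'push 5': [5]
  After 'neg': [-5]
  After 'neg': [5]
  After 'push 10': [5, 10]
  After 'dup': [5, 10, 10]
  After 'div': [5, 1]
  After 'push -8': [5, 1, -8]
  After 'dup': [5, 1, -8, -8]
  After 'drop': [5, 1, -8]
Program B final stack: [5, 1, -8]
Same: yes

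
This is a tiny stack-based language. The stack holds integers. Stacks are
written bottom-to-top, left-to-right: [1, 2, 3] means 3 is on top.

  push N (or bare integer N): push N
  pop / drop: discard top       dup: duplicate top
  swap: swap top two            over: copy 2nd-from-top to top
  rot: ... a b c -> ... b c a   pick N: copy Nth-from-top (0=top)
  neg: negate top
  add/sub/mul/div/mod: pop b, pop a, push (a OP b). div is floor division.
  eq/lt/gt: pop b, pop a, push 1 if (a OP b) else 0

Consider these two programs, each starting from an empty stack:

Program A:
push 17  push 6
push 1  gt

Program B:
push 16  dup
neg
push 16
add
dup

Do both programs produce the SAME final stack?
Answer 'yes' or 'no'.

Answer: no

Derivation:
Program A trace:
  After 'push 17': [17]
  After 'push 6': [17, 6]
  After 'push 1': [17, 6, 1]
  After 'gt': [17, 1]
Program A final stack: [17, 1]

Program B trace:
  After 'push 16': [16]
  After 'dup': [16, 16]
  After 'neg': [16, -16]
  After 'push 16': [16, -16, 16]
  After 'add': [16, 0]
  After 'dup': [16, 0, 0]
Program B final stack: [16, 0, 0]
Same: no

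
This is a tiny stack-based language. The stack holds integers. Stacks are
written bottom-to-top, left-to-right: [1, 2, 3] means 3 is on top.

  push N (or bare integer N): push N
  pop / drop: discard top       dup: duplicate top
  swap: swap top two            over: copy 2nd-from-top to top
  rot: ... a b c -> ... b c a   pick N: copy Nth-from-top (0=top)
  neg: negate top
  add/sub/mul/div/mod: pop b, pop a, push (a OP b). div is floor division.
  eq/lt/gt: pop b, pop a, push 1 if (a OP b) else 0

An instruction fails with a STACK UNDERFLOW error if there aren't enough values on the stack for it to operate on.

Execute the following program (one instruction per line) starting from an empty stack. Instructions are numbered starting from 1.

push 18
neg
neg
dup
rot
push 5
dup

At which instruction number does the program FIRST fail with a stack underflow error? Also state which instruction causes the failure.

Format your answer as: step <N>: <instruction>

Step 1 ('push 18'): stack = [18], depth = 1
Step 2 ('neg'): stack = [-18], depth = 1
Step 3 ('neg'): stack = [18], depth = 1
Step 4 ('dup'): stack = [18, 18], depth = 2
Step 5 ('rot'): needs 3 value(s) but depth is 2 — STACK UNDERFLOW

Answer: step 5: rot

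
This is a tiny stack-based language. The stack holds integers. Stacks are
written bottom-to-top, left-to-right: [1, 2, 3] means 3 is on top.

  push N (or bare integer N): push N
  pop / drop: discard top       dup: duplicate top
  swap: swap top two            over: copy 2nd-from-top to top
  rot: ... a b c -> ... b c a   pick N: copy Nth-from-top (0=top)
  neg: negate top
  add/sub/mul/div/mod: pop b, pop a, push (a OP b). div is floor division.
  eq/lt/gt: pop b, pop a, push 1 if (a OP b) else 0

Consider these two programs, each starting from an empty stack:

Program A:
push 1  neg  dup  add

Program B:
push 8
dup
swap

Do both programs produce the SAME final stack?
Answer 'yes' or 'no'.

Answer: no

Derivation:
Program A trace:
  After 'push 1': [1]
  After 'neg': [-1]
  After 'dup': [-1, -1]
  After 'add': [-2]
Program A final stack: [-2]

Program B trace:
  After 'push 8': [8]
  After 'dup': [8, 8]
  After 'swap': [8, 8]
Program B final stack: [8, 8]
Same: no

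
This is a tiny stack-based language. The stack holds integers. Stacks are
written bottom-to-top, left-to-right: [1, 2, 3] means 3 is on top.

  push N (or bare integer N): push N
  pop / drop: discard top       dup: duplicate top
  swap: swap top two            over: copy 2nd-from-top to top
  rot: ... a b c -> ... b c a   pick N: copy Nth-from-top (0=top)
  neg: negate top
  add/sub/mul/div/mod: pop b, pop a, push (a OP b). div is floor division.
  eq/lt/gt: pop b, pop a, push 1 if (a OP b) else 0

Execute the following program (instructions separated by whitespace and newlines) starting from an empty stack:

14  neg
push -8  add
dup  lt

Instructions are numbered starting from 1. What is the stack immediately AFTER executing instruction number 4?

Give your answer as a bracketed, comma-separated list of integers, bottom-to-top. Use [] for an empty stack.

Step 1 ('14'): [14]
Step 2 ('neg'): [-14]
Step 3 ('push -8'): [-14, -8]
Step 4 ('add'): [-22]

Answer: [-22]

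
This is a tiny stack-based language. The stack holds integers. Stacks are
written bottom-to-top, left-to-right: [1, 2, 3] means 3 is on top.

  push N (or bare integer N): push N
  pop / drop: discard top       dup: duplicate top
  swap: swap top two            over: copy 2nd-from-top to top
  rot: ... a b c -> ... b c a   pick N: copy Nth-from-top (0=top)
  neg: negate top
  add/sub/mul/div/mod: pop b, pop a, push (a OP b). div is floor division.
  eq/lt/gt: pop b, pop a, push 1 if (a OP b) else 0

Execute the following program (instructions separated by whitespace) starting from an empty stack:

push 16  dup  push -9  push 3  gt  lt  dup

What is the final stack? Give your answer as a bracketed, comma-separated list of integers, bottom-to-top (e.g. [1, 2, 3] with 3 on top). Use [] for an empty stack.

Answer: [16, 0, 0]

Derivation:
After 'push 16': [16]
After 'dup': [16, 16]
After 'push -9': [16, 16, -9]
After 'push 3': [16, 16, -9, 3]
After 'gt': [16, 16, 0]
After 'lt': [16, 0]
After 'dup': [16, 0, 0]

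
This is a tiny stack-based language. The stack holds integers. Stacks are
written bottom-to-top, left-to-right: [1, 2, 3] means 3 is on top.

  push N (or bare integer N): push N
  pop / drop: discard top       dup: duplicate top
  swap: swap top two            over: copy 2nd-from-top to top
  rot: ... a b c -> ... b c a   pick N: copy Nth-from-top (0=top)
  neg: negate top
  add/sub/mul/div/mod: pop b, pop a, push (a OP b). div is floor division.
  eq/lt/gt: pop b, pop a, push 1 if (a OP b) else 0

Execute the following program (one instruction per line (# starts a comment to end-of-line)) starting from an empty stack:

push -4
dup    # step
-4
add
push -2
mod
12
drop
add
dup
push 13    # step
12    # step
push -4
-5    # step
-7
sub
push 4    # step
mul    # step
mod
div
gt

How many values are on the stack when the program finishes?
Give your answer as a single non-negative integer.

Answer: 3

Derivation:
After 'push -4': stack = [-4] (depth 1)
After 'dup': stack = [-4, -4] (depth 2)
After 'push -4': stack = [-4, -4, -4] (depth 3)
After 'add': stack = [-4, -8] (depth 2)
After 'push -2': stack = [-4, -8, -2] (depth 3)
After 'mod': stack = [-4, 0] (depth 2)
After 'push 12': stack = [-4, 0, 12] (depth 3)
After 'drop': stack = [-4, 0] (depth 2)
After 'add': stack = [-4] (depth 1)
After 'dup': stack = [-4, -4] (depth 2)
  ...
After 'push 12': stack = [-4, -4, 13, 12] (depth 4)
After 'push -4': stack = [-4, -4, 13, 12, -4] (depth 5)
After 'push -5': stack = [-4, -4, 13, 12, -4, -5] (depth 6)
After 'push -7': stack = [-4, -4, 13, 12, -4, -5, -7] (depth 7)
After 'sub': stack = [-4, -4, 13, 12, -4, 2] (depth 6)
After 'push 4': stack = [-4, -4, 13, 12, -4, 2, 4] (depth 7)
After 'mul': stack = [-4, -4, 13, 12, -4, 8] (depth 6)
After 'mod': stack = [-4, -4, 13, 12, 4] (depth 5)
After 'div': stack = [-4, -4, 13, 3] (depth 4)
After 'gt': stack = [-4, -4, 1] (depth 3)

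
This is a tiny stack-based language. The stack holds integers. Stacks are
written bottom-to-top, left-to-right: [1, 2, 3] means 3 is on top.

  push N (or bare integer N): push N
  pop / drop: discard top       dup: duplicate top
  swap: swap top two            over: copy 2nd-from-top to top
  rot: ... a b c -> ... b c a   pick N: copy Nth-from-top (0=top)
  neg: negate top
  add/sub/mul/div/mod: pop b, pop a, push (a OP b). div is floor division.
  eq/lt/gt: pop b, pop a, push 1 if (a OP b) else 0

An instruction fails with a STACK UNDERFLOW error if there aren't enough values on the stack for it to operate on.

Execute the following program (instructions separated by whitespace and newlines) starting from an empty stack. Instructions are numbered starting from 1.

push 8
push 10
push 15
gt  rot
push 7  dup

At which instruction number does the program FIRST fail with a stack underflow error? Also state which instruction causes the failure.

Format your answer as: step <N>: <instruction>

Answer: step 5: rot

Derivation:
Step 1 ('push 8'): stack = [8], depth = 1
Step 2 ('push 10'): stack = [8, 10], depth = 2
Step 3 ('push 15'): stack = [8, 10, 15], depth = 3
Step 4 ('gt'): stack = [8, 0], depth = 2
Step 5 ('rot'): needs 3 value(s) but depth is 2 — STACK UNDERFLOW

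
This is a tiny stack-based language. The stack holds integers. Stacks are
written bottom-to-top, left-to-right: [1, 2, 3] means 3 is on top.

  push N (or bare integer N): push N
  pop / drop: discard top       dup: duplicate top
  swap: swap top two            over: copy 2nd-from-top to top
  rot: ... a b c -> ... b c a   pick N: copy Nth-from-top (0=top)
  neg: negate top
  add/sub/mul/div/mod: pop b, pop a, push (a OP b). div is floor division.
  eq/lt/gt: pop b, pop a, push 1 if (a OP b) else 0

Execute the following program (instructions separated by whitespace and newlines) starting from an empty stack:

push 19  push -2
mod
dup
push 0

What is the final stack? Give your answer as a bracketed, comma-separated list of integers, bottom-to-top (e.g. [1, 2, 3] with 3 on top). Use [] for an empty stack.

After 'push 19': [19]
After 'push -2': [19, -2]
After 'mod': [-1]
After 'dup': [-1, -1]
After 'push 0': [-1, -1, 0]

Answer: [-1, -1, 0]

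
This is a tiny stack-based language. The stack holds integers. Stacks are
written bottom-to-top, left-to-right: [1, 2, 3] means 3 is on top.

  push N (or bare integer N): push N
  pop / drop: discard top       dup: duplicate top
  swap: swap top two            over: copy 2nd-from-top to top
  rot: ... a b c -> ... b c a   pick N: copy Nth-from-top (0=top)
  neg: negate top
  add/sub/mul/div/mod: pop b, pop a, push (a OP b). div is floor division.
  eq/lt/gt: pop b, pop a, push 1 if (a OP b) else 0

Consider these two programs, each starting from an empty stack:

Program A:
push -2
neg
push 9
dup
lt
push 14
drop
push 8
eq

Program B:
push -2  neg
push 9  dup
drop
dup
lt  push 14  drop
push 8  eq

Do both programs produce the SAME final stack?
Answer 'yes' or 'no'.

Program A trace:
  After 'push -2': [-2]
  After 'neg': [2]
  After 'push 9': [2, 9]
  After 'dup': [2, 9, 9]
  After 'lt': [2, 0]
  After 'push 14': [2, 0, 14]
  After 'drop': [2, 0]
  After 'push 8': [2, 0, 8]
  After 'eq': [2, 0]
Program A final stack: [2, 0]

Program B trace:
  After 'push -2': [-2]
  After 'neg': [2]
  After 'push 9': [2, 9]
  After 'dup': [2, 9, 9]
  After 'drop': [2, 9]
  After 'dup': [2, 9, 9]
  After 'lt': [2, 0]
  After 'push 14': [2, 0, 14]
  After 'drop': [2, 0]
  After 'push 8': [2, 0, 8]
  After 'eq': [2, 0]
Program B final stack: [2, 0]
Same: yes

Answer: yes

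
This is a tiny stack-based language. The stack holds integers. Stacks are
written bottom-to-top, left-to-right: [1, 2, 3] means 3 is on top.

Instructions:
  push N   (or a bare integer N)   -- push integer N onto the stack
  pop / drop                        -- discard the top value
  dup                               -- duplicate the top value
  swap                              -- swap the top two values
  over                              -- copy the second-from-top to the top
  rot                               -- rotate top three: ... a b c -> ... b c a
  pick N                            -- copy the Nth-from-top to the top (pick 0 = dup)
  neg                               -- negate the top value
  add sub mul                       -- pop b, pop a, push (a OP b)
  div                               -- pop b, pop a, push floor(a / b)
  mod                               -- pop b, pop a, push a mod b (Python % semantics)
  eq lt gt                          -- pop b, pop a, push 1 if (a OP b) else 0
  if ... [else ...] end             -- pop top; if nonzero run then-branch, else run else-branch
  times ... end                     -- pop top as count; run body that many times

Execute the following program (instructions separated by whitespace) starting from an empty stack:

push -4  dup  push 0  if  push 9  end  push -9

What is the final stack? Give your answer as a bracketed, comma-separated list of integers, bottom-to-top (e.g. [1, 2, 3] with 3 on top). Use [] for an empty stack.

Answer: [-4, -4, -9]

Derivation:
After 'push -4': [-4]
After 'dup': [-4, -4]
After 'push 0': [-4, -4, 0]
After 'if': [-4, -4]
After 'push -9': [-4, -4, -9]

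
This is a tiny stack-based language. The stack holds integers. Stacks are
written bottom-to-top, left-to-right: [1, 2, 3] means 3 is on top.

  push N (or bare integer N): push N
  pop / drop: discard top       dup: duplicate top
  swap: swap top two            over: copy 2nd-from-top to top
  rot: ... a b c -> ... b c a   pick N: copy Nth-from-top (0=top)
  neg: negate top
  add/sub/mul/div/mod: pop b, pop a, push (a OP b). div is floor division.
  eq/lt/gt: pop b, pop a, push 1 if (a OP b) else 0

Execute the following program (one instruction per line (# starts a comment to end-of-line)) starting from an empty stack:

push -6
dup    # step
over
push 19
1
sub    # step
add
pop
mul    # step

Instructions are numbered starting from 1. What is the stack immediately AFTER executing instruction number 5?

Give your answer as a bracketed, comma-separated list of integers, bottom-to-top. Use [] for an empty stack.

Answer: [-6, -6, -6, 19, 1]

Derivation:
Step 1 ('push -6'): [-6]
Step 2 ('dup'): [-6, -6]
Step 3 ('over'): [-6, -6, -6]
Step 4 ('push 19'): [-6, -6, -6, 19]
Step 5 ('1'): [-6, -6, -6, 19, 1]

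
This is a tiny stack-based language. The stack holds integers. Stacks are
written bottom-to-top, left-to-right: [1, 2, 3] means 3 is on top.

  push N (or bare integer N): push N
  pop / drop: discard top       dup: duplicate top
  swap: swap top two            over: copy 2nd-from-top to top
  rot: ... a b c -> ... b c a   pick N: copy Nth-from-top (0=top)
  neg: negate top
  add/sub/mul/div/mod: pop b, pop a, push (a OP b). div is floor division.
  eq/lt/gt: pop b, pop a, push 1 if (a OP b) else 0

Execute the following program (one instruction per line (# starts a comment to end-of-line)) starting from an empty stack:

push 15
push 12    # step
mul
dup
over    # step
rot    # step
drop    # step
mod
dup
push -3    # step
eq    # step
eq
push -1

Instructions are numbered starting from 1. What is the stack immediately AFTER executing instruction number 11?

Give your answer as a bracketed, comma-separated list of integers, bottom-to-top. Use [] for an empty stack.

Step 1 ('push 15'): [15]
Step 2 ('push 12'): [15, 12]
Step 3 ('mul'): [180]
Step 4 ('dup'): [180, 180]
Step 5 ('over'): [180, 180, 180]
Step 6 ('rot'): [180, 180, 180]
Step 7 ('drop'): [180, 180]
Step 8 ('mod'): [0]
Step 9 ('dup'): [0, 0]
Step 10 ('push -3'): [0, 0, -3]
Step 11 ('eq'): [0, 0]

Answer: [0, 0]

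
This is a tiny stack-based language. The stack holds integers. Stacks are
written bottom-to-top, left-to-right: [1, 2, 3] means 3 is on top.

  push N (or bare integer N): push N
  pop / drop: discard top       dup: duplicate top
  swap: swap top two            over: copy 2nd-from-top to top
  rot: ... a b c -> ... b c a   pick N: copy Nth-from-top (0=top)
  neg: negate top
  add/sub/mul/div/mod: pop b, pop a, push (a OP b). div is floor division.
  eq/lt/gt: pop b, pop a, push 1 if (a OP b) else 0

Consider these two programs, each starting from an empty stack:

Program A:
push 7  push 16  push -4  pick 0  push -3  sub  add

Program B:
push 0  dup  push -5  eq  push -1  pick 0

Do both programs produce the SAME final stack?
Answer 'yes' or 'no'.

Program A trace:
  After 'push 7': [7]
  After 'push 16': [7, 16]
  After 'push -4': [7, 16, -4]
  After 'pick 0': [7, 16, -4, -4]
  After 'push -3': [7, 16, -4, -4, -3]
  After 'sub': [7, 16, -4, -1]
  After 'add': [7, 16, -5]
Program A final stack: [7, 16, -5]

Program B trace:
  After 'push 0': [0]
  After 'dup': [0, 0]
  After 'push -5': [0, 0, -5]
  After 'eq': [0, 0]
  After 'push -1': [0, 0, -1]
  After 'pick 0': [0, 0, -1, -1]
Program B final stack: [0, 0, -1, -1]
Same: no

Answer: no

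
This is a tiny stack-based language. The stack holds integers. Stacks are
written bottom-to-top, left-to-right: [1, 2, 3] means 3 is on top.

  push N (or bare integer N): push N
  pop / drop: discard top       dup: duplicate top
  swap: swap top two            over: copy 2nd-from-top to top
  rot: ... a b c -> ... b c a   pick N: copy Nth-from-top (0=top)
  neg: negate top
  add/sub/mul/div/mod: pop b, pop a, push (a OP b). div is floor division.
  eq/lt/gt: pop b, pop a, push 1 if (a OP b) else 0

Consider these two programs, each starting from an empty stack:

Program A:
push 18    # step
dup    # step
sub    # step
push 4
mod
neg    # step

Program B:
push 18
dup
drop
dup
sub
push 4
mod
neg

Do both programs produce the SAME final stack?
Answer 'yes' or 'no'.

Answer: yes

Derivation:
Program A trace:
  After 'push 18': [18]
  After 'dup': [18, 18]
  After 'sub': [0]
  After 'push 4': [0, 4]
  After 'mod': [0]
  After 'neg': [0]
Program A final stack: [0]

Program B trace:
  After 'push 18': [18]
  After 'dup': [18, 18]
  After 'drop': [18]
  After 'dup': [18, 18]
  After 'sub': [0]
  After 'push 4': [0, 4]
  After 'mod': [0]
  After 'neg': [0]
Program B final stack: [0]
Same: yes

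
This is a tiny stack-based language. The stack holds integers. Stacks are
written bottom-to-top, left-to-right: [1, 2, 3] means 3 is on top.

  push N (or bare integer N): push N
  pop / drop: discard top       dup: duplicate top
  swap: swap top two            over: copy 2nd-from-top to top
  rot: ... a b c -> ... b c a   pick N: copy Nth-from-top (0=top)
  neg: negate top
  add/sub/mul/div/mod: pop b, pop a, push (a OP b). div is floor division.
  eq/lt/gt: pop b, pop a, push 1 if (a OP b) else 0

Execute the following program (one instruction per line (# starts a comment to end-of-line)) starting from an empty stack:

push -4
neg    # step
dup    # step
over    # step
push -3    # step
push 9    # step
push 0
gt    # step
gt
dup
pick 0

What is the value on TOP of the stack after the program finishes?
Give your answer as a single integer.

After 'push -4': [-4]
After 'neg': [4]
After 'dup': [4, 4]
After 'over': [4, 4, 4]
After 'push -3': [4, 4, 4, -3]
After 'push 9': [4, 4, 4, -3, 9]
After 'push 0': [4, 4, 4, -3, 9, 0]
After 'gt': [4, 4, 4, -3, 1]
After 'gt': [4, 4, 4, 0]
After 'dup': [4, 4, 4, 0, 0]
After 'pick 0': [4, 4, 4, 0, 0, 0]

Answer: 0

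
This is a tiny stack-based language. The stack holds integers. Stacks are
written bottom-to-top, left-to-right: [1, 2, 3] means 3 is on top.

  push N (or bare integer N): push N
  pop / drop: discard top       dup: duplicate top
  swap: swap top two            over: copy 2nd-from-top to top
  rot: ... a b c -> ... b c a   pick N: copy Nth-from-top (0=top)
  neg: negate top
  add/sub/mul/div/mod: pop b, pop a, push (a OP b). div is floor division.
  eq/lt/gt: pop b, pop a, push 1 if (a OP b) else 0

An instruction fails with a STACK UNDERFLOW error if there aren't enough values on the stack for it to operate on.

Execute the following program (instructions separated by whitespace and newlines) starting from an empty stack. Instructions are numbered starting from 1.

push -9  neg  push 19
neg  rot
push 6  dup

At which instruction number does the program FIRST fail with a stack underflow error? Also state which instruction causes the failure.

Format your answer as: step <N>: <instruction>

Answer: step 5: rot

Derivation:
Step 1 ('push -9'): stack = [-9], depth = 1
Step 2 ('neg'): stack = [9], depth = 1
Step 3 ('push 19'): stack = [9, 19], depth = 2
Step 4 ('neg'): stack = [9, -19], depth = 2
Step 5 ('rot'): needs 3 value(s) but depth is 2 — STACK UNDERFLOW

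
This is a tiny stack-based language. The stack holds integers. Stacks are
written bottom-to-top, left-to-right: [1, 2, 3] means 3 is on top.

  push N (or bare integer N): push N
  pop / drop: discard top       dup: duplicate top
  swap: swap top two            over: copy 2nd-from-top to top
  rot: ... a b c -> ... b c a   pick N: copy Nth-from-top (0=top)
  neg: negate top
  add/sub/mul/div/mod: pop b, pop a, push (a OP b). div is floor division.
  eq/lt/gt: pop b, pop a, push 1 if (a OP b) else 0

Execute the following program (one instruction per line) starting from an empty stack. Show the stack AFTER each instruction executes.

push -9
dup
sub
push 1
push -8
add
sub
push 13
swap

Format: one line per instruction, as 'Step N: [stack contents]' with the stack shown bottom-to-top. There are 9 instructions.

Step 1: [-9]
Step 2: [-9, -9]
Step 3: [0]
Step 4: [0, 1]
Step 5: [0, 1, -8]
Step 6: [0, -7]
Step 7: [7]
Step 8: [7, 13]
Step 9: [13, 7]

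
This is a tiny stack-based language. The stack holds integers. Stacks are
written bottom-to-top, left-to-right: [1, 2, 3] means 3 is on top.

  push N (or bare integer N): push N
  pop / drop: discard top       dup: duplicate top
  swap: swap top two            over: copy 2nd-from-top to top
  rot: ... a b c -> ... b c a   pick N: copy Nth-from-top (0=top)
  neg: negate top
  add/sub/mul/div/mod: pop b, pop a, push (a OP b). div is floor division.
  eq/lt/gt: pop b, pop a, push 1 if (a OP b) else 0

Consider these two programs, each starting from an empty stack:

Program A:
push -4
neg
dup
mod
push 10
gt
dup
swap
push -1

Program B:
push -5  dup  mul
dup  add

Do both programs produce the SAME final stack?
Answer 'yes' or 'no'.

Program A trace:
  After 'push -4': [-4]
  After 'neg': [4]
  After 'dup': [4, 4]
  After 'mod': [0]
  After 'push 10': [0, 10]
  After 'gt': [0]
  After 'dup': [0, 0]
  After 'swap': [0, 0]
  After 'push -1': [0, 0, -1]
Program A final stack: [0, 0, -1]

Program B trace:
  After 'push -5': [-5]
  After 'dup': [-5, -5]
  After 'mul': [25]
  After 'dup': [25, 25]
  After 'add': [50]
Program B final stack: [50]
Same: no

Answer: no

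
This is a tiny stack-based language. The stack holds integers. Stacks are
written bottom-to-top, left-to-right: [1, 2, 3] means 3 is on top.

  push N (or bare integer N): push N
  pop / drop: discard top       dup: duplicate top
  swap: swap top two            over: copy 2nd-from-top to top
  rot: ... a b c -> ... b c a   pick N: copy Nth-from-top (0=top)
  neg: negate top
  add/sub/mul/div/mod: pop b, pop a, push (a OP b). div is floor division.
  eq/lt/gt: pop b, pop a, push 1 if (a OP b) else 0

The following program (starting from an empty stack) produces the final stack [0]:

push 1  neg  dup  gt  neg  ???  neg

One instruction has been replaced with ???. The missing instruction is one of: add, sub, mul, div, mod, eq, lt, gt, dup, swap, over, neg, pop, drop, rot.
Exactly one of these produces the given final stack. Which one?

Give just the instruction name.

Answer: neg

Derivation:
Stack before ???: [0]
Stack after ???:  [0]
The instruction that transforms [0] -> [0] is: neg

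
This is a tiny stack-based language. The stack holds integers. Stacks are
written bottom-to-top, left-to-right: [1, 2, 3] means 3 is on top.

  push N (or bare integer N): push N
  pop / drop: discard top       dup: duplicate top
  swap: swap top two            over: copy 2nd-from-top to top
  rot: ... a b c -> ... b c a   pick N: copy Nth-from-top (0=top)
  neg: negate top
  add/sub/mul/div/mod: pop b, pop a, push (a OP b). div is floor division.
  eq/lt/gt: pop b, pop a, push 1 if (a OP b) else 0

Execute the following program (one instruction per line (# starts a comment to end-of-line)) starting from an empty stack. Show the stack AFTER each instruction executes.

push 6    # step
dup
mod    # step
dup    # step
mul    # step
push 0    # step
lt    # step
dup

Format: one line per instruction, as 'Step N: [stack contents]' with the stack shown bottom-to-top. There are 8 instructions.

Step 1: [6]
Step 2: [6, 6]
Step 3: [0]
Step 4: [0, 0]
Step 5: [0]
Step 6: [0, 0]
Step 7: [0]
Step 8: [0, 0]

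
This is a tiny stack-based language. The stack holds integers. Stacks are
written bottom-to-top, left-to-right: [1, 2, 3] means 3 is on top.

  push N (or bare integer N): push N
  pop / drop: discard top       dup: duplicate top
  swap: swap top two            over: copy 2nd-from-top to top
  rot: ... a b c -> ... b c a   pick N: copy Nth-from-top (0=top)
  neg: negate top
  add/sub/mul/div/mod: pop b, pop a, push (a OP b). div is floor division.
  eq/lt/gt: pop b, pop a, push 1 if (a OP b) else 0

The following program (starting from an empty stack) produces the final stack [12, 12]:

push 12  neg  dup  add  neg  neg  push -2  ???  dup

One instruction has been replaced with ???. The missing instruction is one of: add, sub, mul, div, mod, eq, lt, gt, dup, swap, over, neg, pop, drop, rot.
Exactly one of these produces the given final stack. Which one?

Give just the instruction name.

Stack before ???: [-24, -2]
Stack after ???:  [12]
The instruction that transforms [-24, -2] -> [12] is: div

Answer: div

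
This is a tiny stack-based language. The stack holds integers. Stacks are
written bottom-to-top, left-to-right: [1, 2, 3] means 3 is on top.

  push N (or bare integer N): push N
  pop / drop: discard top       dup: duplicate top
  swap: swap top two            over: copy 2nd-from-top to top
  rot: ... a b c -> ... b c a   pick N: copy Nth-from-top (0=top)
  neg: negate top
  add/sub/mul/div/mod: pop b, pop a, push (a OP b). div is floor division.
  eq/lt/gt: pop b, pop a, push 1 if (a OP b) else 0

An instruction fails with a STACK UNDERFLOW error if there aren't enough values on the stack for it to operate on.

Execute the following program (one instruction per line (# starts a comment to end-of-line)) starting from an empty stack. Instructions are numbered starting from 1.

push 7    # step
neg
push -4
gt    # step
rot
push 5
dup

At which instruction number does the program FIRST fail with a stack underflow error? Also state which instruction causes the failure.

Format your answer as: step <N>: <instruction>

Step 1 ('push 7'): stack = [7], depth = 1
Step 2 ('neg'): stack = [-7], depth = 1
Step 3 ('push -4'): stack = [-7, -4], depth = 2
Step 4 ('gt'): stack = [0], depth = 1
Step 5 ('rot'): needs 3 value(s) but depth is 1 — STACK UNDERFLOW

Answer: step 5: rot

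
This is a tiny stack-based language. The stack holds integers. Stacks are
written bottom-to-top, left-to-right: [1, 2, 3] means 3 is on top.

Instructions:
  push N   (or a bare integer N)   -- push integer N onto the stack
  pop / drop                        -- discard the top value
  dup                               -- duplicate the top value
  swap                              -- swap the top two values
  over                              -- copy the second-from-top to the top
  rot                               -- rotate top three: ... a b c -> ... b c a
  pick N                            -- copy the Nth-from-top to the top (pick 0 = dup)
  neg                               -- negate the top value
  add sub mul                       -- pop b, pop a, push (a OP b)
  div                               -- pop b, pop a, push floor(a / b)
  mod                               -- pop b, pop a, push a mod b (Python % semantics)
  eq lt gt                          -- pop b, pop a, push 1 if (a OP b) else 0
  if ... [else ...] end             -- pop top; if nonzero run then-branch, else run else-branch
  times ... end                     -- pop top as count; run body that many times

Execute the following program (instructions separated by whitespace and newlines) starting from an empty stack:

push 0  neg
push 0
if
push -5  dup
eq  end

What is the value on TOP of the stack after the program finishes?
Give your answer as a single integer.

Answer: 0

Derivation:
After 'push 0': [0]
After 'neg': [0]
After 'push 0': [0, 0]
After 'if': [0]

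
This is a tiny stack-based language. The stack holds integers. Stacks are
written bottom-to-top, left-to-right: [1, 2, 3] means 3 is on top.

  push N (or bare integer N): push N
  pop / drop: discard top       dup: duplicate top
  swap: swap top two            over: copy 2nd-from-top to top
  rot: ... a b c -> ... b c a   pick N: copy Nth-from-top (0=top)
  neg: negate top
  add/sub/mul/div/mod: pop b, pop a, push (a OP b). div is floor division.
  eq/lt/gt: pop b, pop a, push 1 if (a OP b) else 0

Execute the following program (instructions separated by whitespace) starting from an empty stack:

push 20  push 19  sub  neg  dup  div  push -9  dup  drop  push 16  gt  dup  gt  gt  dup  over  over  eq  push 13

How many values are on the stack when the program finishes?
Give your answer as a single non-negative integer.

Answer: 4

Derivation:
After 'push 20': stack = [20] (depth 1)
After 'push 19': stack = [20, 19] (depth 2)
After 'sub': stack = [1] (depth 1)
After 'neg': stack = [-1] (depth 1)
After 'dup': stack = [-1, -1] (depth 2)
After 'div': stack = [1] (depth 1)
After 'push -9': stack = [1, -9] (depth 2)
After 'dup': stack = [1, -9, -9] (depth 3)
After 'drop': stack = [1, -9] (depth 2)
After 'push 16': stack = [1, -9, 16] (depth 3)
After 'gt': stack = [1, 0] (depth 2)
After 'dup': stack = [1, 0, 0] (depth 3)
After 'gt': stack = [1, 0] (depth 2)
After 'gt': stack = [1] (depth 1)
After 'dup': stack = [1, 1] (depth 2)
After 'over': stack = [1, 1, 1] (depth 3)
After 'over': stack = [1, 1, 1, 1] (depth 4)
After 'eq': stack = [1, 1, 1] (depth 3)
After 'push 13': stack = [1, 1, 1, 13] (depth 4)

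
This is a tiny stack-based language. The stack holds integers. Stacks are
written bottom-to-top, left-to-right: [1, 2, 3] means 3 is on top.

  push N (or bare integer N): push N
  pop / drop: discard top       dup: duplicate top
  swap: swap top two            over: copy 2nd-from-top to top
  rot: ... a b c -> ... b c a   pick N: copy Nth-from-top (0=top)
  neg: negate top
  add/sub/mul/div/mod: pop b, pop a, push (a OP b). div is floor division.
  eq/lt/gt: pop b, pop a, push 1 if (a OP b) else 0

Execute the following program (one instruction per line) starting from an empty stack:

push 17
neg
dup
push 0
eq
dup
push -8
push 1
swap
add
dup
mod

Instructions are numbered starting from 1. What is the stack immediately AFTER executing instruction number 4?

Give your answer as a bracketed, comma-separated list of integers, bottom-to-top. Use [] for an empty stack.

Step 1 ('push 17'): [17]
Step 2 ('neg'): [-17]
Step 3 ('dup'): [-17, -17]
Step 4 ('push 0'): [-17, -17, 0]

Answer: [-17, -17, 0]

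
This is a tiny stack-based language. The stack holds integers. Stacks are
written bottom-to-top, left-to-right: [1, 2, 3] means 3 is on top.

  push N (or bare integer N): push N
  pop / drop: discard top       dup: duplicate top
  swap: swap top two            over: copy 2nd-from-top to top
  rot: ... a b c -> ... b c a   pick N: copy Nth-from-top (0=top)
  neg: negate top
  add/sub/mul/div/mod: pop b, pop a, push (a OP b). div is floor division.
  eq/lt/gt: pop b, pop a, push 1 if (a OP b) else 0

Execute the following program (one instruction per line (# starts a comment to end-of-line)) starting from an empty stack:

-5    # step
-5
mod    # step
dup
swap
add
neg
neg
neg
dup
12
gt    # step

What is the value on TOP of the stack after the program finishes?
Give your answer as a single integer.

Answer: 0

Derivation:
After 'push -5': [-5]
After 'push -5': [-5, -5]
After 'mod': [0]
After 'dup': [0, 0]
After 'swap': [0, 0]
After 'add': [0]
After 'neg': [0]
After 'neg': [0]
After 'neg': [0]
After 'dup': [0, 0]
After 'push 12': [0, 0, 12]
After 'gt': [0, 0]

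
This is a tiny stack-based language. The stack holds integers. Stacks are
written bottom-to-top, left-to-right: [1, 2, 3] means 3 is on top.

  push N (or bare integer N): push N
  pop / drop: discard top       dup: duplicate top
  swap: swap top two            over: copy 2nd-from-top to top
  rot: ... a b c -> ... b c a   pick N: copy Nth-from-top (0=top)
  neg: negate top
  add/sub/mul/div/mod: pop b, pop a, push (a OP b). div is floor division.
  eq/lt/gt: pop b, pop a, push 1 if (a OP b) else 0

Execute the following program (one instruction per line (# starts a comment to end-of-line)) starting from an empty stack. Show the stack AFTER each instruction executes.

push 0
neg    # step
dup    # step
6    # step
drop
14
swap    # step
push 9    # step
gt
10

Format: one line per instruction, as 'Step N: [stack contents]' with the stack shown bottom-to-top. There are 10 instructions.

Step 1: [0]
Step 2: [0]
Step 3: [0, 0]
Step 4: [0, 0, 6]
Step 5: [0, 0]
Step 6: [0, 0, 14]
Step 7: [0, 14, 0]
Step 8: [0, 14, 0, 9]
Step 9: [0, 14, 0]
Step 10: [0, 14, 0, 10]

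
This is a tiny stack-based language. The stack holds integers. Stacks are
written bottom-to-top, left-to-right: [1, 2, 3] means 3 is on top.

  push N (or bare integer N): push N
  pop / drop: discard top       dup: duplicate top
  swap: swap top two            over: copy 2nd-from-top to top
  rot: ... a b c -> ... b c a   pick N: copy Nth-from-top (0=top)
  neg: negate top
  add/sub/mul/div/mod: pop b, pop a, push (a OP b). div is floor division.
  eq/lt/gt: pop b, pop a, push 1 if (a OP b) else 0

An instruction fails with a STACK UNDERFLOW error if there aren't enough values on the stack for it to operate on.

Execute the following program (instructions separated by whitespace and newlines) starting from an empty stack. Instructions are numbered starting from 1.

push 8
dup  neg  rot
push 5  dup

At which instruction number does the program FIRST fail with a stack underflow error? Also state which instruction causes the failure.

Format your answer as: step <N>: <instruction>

Step 1 ('push 8'): stack = [8], depth = 1
Step 2 ('dup'): stack = [8, 8], depth = 2
Step 3 ('neg'): stack = [8, -8], depth = 2
Step 4 ('rot'): needs 3 value(s) but depth is 2 — STACK UNDERFLOW

Answer: step 4: rot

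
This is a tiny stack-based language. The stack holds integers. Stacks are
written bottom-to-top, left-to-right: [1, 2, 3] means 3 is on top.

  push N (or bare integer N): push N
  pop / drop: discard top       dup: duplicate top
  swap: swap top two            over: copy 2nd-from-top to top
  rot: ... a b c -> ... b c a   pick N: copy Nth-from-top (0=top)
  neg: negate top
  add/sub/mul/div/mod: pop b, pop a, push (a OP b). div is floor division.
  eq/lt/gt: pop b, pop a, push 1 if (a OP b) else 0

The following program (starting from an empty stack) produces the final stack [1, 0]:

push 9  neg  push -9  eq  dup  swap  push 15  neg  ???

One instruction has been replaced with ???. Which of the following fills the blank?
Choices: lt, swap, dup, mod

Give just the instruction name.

Answer: lt

Derivation:
Stack before ???: [1, 1, -15]
Stack after ???:  [1, 0]
Checking each choice:
  lt: MATCH
  swap: produces [1, -15, 1]
  dup: produces [1, 1, -15, -15]
  mod: produces [1, -14]


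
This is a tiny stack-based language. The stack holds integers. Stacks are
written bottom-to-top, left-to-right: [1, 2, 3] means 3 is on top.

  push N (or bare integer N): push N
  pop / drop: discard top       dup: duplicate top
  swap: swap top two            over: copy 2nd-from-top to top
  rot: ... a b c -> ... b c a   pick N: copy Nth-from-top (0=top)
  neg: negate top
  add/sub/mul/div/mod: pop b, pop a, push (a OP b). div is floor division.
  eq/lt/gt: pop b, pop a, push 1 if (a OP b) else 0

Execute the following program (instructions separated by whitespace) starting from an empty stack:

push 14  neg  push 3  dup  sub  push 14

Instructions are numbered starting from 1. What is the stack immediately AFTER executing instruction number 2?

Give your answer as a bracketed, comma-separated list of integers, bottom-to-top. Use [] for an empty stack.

Answer: [-14]

Derivation:
Step 1 ('push 14'): [14]
Step 2 ('neg'): [-14]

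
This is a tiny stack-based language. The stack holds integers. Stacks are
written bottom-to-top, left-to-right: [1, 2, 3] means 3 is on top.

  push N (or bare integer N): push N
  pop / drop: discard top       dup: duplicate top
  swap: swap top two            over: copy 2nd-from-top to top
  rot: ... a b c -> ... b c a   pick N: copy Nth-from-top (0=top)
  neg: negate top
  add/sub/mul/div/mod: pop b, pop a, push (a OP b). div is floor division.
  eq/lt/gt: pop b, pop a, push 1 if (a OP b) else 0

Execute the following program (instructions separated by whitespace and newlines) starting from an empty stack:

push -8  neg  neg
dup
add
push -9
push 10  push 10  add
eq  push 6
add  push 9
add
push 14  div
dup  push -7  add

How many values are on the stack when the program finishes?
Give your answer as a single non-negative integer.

After 'push -8': stack = [-8] (depth 1)
After 'neg': stack = [8] (depth 1)
After 'neg': stack = [-8] (depth 1)
After 'dup': stack = [-8, -8] (depth 2)
After 'add': stack = [-16] (depth 1)
After 'push -9': stack = [-16, -9] (depth 2)
After 'push 10': stack = [-16, -9, 10] (depth 3)
After 'push 10': stack = [-16, -9, 10, 10] (depth 4)
After 'add': stack = [-16, -9, 20] (depth 3)
After 'eq': stack = [-16, 0] (depth 2)
After 'push 6': stack = [-16, 0, 6] (depth 3)
After 'add': stack = [-16, 6] (depth 2)
After 'push 9': stack = [-16, 6, 9] (depth 3)
After 'add': stack = [-16, 15] (depth 2)
After 'push 14': stack = [-16, 15, 14] (depth 3)
After 'div': stack = [-16, 1] (depth 2)
After 'dup': stack = [-16, 1, 1] (depth 3)
After 'push -7': stack = [-16, 1, 1, -7] (depth 4)
After 'add': stack = [-16, 1, -6] (depth 3)

Answer: 3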